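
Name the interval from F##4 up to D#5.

F to D spans six letter names (F-G-A-B-C-D) — that makes it a sixth of some quality.
At 8 semitones, F##4→D#5 falls one short of a major sixth: minor.

minor sixth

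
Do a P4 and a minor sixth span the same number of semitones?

5 semitones (perfect fourth) vs 8 semitones (minor sixth): not equal.

No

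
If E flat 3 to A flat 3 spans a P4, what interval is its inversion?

Interval numbers invert to sum to nine: 4 + 5 = 9, so a fourth inverts to a fifth.
Quality inverts too: perfect stays perfect. That makes the inversion a perfect fifth.

P5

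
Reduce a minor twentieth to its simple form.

m6

Subtracting seven from the interval number removes an octave: 20 − 14 = 6.
That makes a minor twentieth a compound minor sixth — 2 octaves plus a minor sixth.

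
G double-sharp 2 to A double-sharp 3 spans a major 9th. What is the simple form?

major second

Subtracting seven from the interval number removes an octave: 9 − 7 = 2.
That makes a major ninth a compound major second — an octave plus a major second.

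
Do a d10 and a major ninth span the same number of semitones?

Yes

Both span 14 semitones: a diminished tenth and a major ninth are the same chromatic distance.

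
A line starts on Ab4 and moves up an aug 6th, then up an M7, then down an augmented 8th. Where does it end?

An augmented sixth up from Ab4 is F#5.
A major seventh up from F#5 is E#6.
E#6 down an augmented octave → E5 (13 semitones).

E5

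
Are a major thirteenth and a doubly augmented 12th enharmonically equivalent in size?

Both span 21 semitones: a major thirteenth and a doubly augmented twelfth are the same chromatic distance.

Yes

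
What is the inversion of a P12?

First reduce the compound perfect twelfth to its simple form, a perfect fifth.
Inverted interval numbers add to nine, so a fifth pairs with a fourth (5 + 4 = 9).
And perfect stays perfect under inversion, so we get a perfect fourth.

P4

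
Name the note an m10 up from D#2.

Three letters up from D (plus an octave) reaches F.
A minor tenth spans 15 semitones, so from D#2 the target pitch is F#3.

F#3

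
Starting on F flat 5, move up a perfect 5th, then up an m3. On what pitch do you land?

E double-flat 6

Fb5 up a perfect fifth → Cb6 (7 semitones).
Cb6 up a minor third → Ebb6 (3 semitones).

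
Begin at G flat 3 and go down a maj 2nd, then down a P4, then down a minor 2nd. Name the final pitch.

Gb3 down a major second → Fb3 (2 semitones).
Fb3 down a perfect fourth → Cb3 (5 semitones).
Cb3 down a minor second → Bb2 (1 semitone).

B flat 2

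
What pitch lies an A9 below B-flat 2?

Two letters down from B (plus an octave) reaches A.
Moving 15 semitones down from Bb2 (the size of an augmented ninth) reaches Abb1.

A-double-flat 1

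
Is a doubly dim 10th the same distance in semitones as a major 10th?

A doubly diminished tenth spans 13 semitones; a major tenth spans 16 semitones. They differ by 3.

No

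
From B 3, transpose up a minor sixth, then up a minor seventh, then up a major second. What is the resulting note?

G 5

B3 up a minor sixth → G4 (8 semitones).
Up a minor seventh from G4: F5 (10 semitones up).
A major second up from F5 is G5.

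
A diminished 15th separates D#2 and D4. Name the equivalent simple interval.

Take out an octave (7 from the number): 15 − 7 = 8.
That makes a diminished fifteenth a compound diminished octave — an octave plus a diminished octave.

d8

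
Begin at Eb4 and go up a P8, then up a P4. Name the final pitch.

Up a perfect octave from Eb4: Eb5 (12 semitones up).
Up a perfect fourth from Eb5: Ab5 (5 semitones up).

Ab5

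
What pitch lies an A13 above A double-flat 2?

The thirteenth's letter: A up six letter names plus an octave → F.
Moving 22 semitones up from Abb2 (the size of an augmented thirteenth) reaches F4.

F 4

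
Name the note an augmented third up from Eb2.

Counting three letter names up from E lands on G.
An augmented third is 5 semitones; 5 semitones up from Eb2 gives G#2.

G#2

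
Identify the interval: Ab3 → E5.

A to E spans five letter names (A-B-C-D-E), plus an octave — that makes it a twelfth of some quality.
A perfect twelfth would be 19 semitones; Ab3 to E5 is 20, one semitone wider, so the interval is augmented.
(Equivalently, a compound augmented fifth: an augmented fifth plus an octave.)

augmented twelfth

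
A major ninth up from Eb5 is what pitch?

F6

The ninth's letter: E up two letter names plus an octave → F.
A major ninth spans 14 semitones, so from Eb5 the target pitch is F6.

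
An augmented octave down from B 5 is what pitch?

B-flat 4

The letter stays B (same as the start), shifted an octave down.
An augmented octave spans 13 semitones, so from B5 the target pitch is Bb4.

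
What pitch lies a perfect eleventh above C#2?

Counting four letter names plus an octave up from C lands on F.
Moving 17 semitones up from C#2 (the size of a perfect eleventh) reaches F#3.

F#3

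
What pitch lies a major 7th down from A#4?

B3

Seven letter names down from A: B.
A major seventh is 11 semitones; 11 semitones down from A#4 gives B3.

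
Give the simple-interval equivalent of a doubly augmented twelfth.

doubly augmented fifth

Take out an octave (7 from the number): 12 − 7 = 5.
That makes a doubly augmented twelfth a compound doubly augmented fifth — an octave plus a doubly augmented fifth.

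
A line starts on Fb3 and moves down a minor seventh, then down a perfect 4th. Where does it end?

Fb3 down a minor seventh → Gb2 (10 semitones).
Gb2 down a perfect fourth → Db2 (5 semitones).

Db2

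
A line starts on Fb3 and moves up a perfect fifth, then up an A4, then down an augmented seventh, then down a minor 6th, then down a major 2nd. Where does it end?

Up a perfect fifth from Fb3: Cb4 (7 semitones up).
Cb4 up an augmented fourth → F4 (6 semitones).
Down an augmented seventh from F4: Gbb3 (12 semitones down).
A minor sixth down from Gbb3 is Bbb2.
Down a major second from Bbb2: Abb2 (2 semitones down).

Abb2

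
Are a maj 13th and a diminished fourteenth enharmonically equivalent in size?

Yes

A major thirteenth spans 21 semitones, and a diminished fourteenth also spans 21 semitones — they're enharmonic.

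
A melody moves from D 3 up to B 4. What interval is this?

D to B spans six letter names (D-E-F-G-A-B), plus an octave, so the interval is some kind of thirteenth.
Counting semitones, D3→B4 is 21, which is the major thirteenth.
(Equivalently, a compound major sixth: a major sixth plus an octave.)

major 13th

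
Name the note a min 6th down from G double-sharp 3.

The sixth takes the letter from G down to B.
A minor sixth spans 8 semitones, so from G##3 the target pitch is B##2.

B double-sharp 2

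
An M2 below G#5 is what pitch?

Counting two letter names down from G lands on F.
A major second is 2 semitones; 2 semitones down from G#5 gives F#5.

F#5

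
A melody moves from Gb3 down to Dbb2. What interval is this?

Descending from Gb3 to Dbb2 is the same interval as ascending Dbb2 to Gb3.
D to G spans four letter names (D-E-F-G), plus an octave, so the interval is some kind of eleventh.
The perfect eleventh is 17 semitones; here we have 18, one semitone wider: augmented.
(Equivalently, a compound augmented fourth: an augmented fourth plus an octave.)

A11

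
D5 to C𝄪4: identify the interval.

Descending from D5 to C##4 is the same interval as ascending C##4 to D5.
C to D spans two letter names (C-D), plus an octave — that makes it a ninth of some quality.
The major ninth is 14 semitones; here we have 12, two semitones narrower: diminished.

diminished ninth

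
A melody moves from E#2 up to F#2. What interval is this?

E to F spans two letter names (E-F): a second.
A major second would be 2 semitones, but E#2 to F#2 is 1 — one semitone narrower, making it a minor second.

minor second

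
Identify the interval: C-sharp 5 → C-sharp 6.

C to C is the same letter name, plus an octave, so the interval is some kind of octave.
The perfect octave spans 12 semitones, and C#5 to C#6 is exactly 12 semitones — so this is a perfect octave.

perfect 8th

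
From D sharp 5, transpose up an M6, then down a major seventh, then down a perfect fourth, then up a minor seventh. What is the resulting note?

F sharp 5

D#5 up a major sixth → B#5 (9 semitones).
A major seventh down from B#5 is C#5.
C#5 down a perfect fourth → G#4 (5 semitones).
A minor seventh up from G#4 is F#5.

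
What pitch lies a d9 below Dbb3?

C2

Two letters down from D (plus an octave) reaches C.
Moving 12 semitones down from Dbb3 (the size of a diminished ninth) reaches C2.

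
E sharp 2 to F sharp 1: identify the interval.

Descending from E#2 to F#1 is the same interval as ascending F#1 to E#2.
F to E spans seven letter names (F-G-A-B-C-D-E), so the interval is some kind of seventh.
The major seventh spans 11 semitones, and F#1 to E#2 is exactly 11 semitones — so this is a major seventh.

major seventh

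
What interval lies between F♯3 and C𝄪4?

augmented fifth

F to C spans five letter names (F-G-A-B-C): a fifth.
The perfect fifth is 7 semitones; here we have 8, one semitone wider: augmented.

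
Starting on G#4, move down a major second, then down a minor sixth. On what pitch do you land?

A major second down from G#4 is F#4.
F#4 down a minor sixth → A#3 (8 semitones).

A#3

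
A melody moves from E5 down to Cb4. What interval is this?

A10

Descending from E5 to Cb4 is the same interval as ascending Cb4 to E5.
C to E spans three letter names (C-D-E), plus an octave, so the interval is some kind of tenth.
Cb4 to E5 spans 17 semitones — one semitone wider than the major tenth (16) — giving an augmented tenth.
(Equivalently, a compound augmented third: an augmented third plus an octave.)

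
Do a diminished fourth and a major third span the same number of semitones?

Yes

A diminished fourth = 4 semitones = a major third; enharmonically equal.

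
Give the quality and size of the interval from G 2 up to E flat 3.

minor sixth

G to E spans six letter names (G-A-B-C-D-E): a sixth.
G2 to Eb3 is 8 semitones, a half step short of the major sixth (9), so this is minor.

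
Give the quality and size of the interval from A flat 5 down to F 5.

minor third

Descending from Ab5 to F5 is the same interval as ascending F5 to Ab5.
F to A spans three letter names (F-G-A), so the interval is some kind of third.
A major third would be 4 semitones, but F5 to Ab5 is 3 — one semitone narrower, making it a minor third.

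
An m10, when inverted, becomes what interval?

major sixth

First reduce the compound minor tenth to its simple form, a minor third.
The rule of nine gives the new number: 9 − 3 = 6, so a third becomes a sixth.
The quality also flips — minor becomes major — giving a major sixth.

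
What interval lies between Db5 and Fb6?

D to F spans three letter names (D-E-F), plus an octave: a tenth.
At 15 semitones, Db5→Fb6 falls one short of a major tenth: minor.
(Equivalently, a compound minor third: a minor third plus an octave.)

m10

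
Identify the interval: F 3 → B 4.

F to B spans four letter names (F-G-A-B), plus an octave — that makes it an eleventh of some quality.
A perfect eleventh would be 17 semitones; F3 to B4 is 18, one semitone wider, so the interval is augmented.
(Equivalently, a compound augmented fourth: an augmented fourth plus an octave.)

augmented 11th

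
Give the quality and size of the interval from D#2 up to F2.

d3

D to F spans three letter names (D-E-F), so the interval is some kind of third.
D#2 to F2 spans 2 semitones — two semitones narrower than the major third (4) — giving a diminished third.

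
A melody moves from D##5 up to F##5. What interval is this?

D to F spans three letter names (D-E-F): a third.
At 3 semitones, D##5→F##5 falls one short of a major third: minor.

m3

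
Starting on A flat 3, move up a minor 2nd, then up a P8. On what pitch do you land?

B double-flat 4

Up a minor second from Ab3: Bbb3 (1 semitone up).
Up a perfect octave from Bbb3: Bbb4 (12 semitones up).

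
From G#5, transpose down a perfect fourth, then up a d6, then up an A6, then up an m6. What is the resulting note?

G#5 down a perfect fourth → D#5 (5 semitones).
D#5 up a diminished sixth → Bb5 (7 semitones).
Up an augmented sixth from Bb5: G#6 (10 semitones up).
G#6 up a minor sixth → E7 (8 semitones).

E7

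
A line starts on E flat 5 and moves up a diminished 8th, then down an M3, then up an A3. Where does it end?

A diminished octave up from Eb5 is Ebb6.
A major third down from Ebb6 is Cbb6.
Cbb6 up an augmented third → Eb6 (5 semitones).

E flat 6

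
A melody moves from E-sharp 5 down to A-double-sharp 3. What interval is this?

Descending from E#5 to A##3 is the same interval as ascending A##3 to E#5.
A to E spans five letter names (A-B-C-D-E), plus an octave: a twelfth.
A perfect twelfth would be 19 semitones; A##3 to E#5 is 18, one semitone narrower, so the interval is diminished.
(Equivalently, a compound diminished fifth: a diminished fifth plus an octave.)

d12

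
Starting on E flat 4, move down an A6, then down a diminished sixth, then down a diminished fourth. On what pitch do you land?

F sharp 2

An augmented sixth down from Eb4 is Gbb3.
A diminished sixth down from Gbb3 is Bb2.
Bb2 down a diminished fourth → F#2 (4 semitones).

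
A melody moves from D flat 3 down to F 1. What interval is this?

m13

Descending from Db3 to F1 is the same interval as ascending F1 to Db3.
F to D spans six letter names (F-G-A-B-C-D), plus an octave, so the interval is some kind of thirteenth.
At 20 semitones, F1→Db3 falls one short of a major thirteenth: minor.
(Equivalently, a compound minor sixth: a minor sixth plus an octave.)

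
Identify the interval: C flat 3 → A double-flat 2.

Descending from Cb3 to Abb2 is the same interval as ascending Abb2 to Cb3.
A to C spans three letter names (A-B-C) — that makes it a third of some quality.
Counting semitones, Abb2→Cb3 is 4, which is the major third.

major 3rd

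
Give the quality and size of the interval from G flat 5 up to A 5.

A2

G to A spans two letter names (G-A): a second.
The major second is 2 semitones; here we have 3, one semitone wider: augmented.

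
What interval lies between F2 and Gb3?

minor 9th

F to G spans two letter names (F-G), plus an octave: a ninth.
At 13 semitones, F2→Gb3 falls one short of a major ninth: minor.
(Equivalently, a compound minor second: a minor second plus an octave.)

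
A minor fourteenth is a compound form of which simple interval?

Take out an octave (7 from the number): 14 − 7 = 7.
So a minor fourteenth is an octave plus a minor seventh. The quality is unchanged.

minor 7th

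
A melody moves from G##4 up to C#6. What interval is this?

diminished 11th

G to C spans four letter names (G-A-B-C), plus an octave: an eleventh.
The perfect eleventh is 17 semitones; here we have 16, one semitone narrower: diminished.
(Equivalently, a compound diminished fourth: a diminished fourth plus an octave.)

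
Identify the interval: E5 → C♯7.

major thirteenth

E to C spans six letter names (E-F-G-A-B-C), plus an octave, so the interval is some kind of thirteenth.
E5 to C#7 is 21 semitones, matching the major thirteenth exactly, so the quality is major.
(Equivalently, a compound major sixth: a major sixth plus an octave.)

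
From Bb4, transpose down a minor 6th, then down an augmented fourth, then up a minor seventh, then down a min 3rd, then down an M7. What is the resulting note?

Down a minor sixth from Bb4: D4 (8 semitones down).
An augmented fourth down from D4 is Ab3.
Ab3 up a minor seventh → Gb4 (10 semitones).
A minor third down from Gb4 is Eb4.
A major seventh down from Eb4 is Fb3.

Fb3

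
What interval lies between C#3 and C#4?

perfect octave

C to C is the same letter name, plus an octave — that makes it an octave of some quality.
C#3 to C#4 is 12 semitones, matching the perfect octave exactly, so the quality is perfect.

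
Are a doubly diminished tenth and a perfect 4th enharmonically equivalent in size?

13 semitones (doubly diminished tenth) vs 5 semitones (perfect fourth): not equal.

No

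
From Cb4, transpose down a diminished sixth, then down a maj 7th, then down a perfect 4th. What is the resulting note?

A diminished sixth down from Cb4 is E3.
A major seventh down from E3 is F2.
F2 down a perfect fourth → C2 (5 semitones).

C2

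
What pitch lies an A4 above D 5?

G-sharp 5

The fourth takes the letter from D up to G.
An augmented fourth spans 6 semitones, so from D5 the target pitch is G#5.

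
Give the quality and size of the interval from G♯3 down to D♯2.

P11

Descending from G#3 to D#2 is the same interval as ascending D#2 to G#3.
D to G spans four letter names (D-E-F-G), plus an octave, so the interval is some kind of eleventh.
D#2 to G#3 is 17 semitones, matching the perfect eleventh exactly, so the quality is perfect.
(Equivalently, a compound perfect fourth: a perfect fourth plus an octave.)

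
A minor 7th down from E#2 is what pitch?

Seven letter names down from E: F.
Moving 10 semitones down from E#2 (the size of a minor seventh) reaches F##1.

F##1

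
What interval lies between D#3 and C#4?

m7

D to C spans seven letter names (D-E-F-G-A-B-C): a seventh.
At 10 semitones, D#3→C#4 falls one short of a major seventh: minor.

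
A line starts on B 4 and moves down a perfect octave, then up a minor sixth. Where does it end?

B4 down a perfect octave → B3 (12 semitones).
A minor sixth up from B3 is G4.

G 4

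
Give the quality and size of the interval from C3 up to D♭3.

C to D spans two letter names (C-D) — that makes it a second of some quality.
At 1 semitone, C3→Db3 falls one short of a major second: minor.

m2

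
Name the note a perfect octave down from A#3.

The letter stays A (same as the start), shifted an octave down.
A perfect octave is 12 semitones; 12 semitones down from A#3 gives A#2.

A#2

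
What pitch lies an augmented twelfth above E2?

B#3

Five letters up from E (plus an octave) reaches B.
An augmented twelfth is 20 semitones; 20 semitones up from E2 gives B#3.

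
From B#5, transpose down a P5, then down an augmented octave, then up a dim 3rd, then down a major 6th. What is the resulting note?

Bbb3

Down a perfect fifth from B#5: E#5 (7 semitones down).
Down an augmented octave from E#5: E4 (13 semitones down).
Up a diminished third from E4: Gb4 (2 semitones up).
Gb4 down a major sixth → Bbb3 (9 semitones).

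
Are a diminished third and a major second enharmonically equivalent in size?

A diminished third spans 2 semitones, and a major second also spans 2 semitones — they're enharmonic.

Yes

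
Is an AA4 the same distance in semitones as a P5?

Yes

A doubly augmented fourth spans 7 semitones, and a perfect fifth also spans 7 semitones — they're enharmonic.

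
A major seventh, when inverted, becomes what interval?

minor second

Interval numbers invert to sum to nine: 7 + 2 = 9, so a seventh inverts to a second.
And major becomes minor under inversion, so we get a minor second.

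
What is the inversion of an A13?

First reduce the compound augmented thirteenth to its simple form, an augmented sixth.
Inverted interval numbers add to nine, so a sixth pairs with a third (6 + 3 = 9).
Quality inverts too: augmented becomes diminished. That makes the inversion a diminished third.

diminished 3rd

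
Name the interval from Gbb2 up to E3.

AA6

G to E spans six letter names (G-A-B-C-D-E) — that makes it a sixth of some quality.
A major sixth would be 9 semitones; Gbb2 to E3 is 11, two semitones wider, so the interval is doubly augmented.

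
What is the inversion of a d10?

First reduce the compound diminished tenth to its simple form, a diminished third.
Interval numbers invert to sum to nine: 3 + 6 = 9, so a third inverts to a sixth.
And diminished becomes augmented under inversion, so we get an augmented sixth.

A6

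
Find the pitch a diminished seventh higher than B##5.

The seventh takes the letter from B up to A.
A diminished seventh is 9 semitones; 9 semitones up from B##5 gives A#6.

A#6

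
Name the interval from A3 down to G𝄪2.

Descending from A3 to G##2 is the same interval as ascending G##2 to A3.
G to A spans two letter names (G-A), plus an octave, so the interval is some kind of ninth.
The major ninth is 14 semitones; here we have 12, two semitones narrower: diminished.

diminished ninth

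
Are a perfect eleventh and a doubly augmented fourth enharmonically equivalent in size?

No

17 semitones (perfect eleventh) vs 7 semitones (doubly augmented fourth): not equal.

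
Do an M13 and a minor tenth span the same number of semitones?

No

21 semitones (major thirteenth) vs 15 semitones (minor tenth): not equal.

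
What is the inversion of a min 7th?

M2

Interval numbers invert to sum to nine: 7 + 2 = 9, so a seventh inverts to a second.
The quality also flips — minor becomes major — giving a major second.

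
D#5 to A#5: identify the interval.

D to A spans five letter names (D-E-F-G-A) — that makes it a fifth of some quality.
D#5 to A#5 is 7 semitones, matching the perfect fifth exactly, so the quality is perfect.

perfect 5th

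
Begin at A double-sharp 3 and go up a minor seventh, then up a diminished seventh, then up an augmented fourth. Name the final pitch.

B sharp 5

Up a minor seventh from A##3: G##4 (10 semitones up).
A diminished seventh up from G##4 is F#5.
An augmented fourth up from F#5 is B#5.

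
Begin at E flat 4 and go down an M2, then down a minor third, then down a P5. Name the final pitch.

E flat 3

A major second down from Eb4 is Db4.
A minor third down from Db4 is Bb3.
Bb3 down a perfect fifth → Eb3 (7 semitones).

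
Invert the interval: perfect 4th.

perfect 5th

The rule of nine gives the new number: 9 − 4 = 5, so a fourth becomes a fifth.
And perfect stays perfect under inversion, so we get a perfect fifth.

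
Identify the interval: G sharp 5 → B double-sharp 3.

Descending from G#5 to B##3 is the same interval as ascending B##3 to G#5.
B to G spans six letter names (B-C-D-E-F-G), plus an octave: a thirteenth.
B##3 to G#5 spans 19 semitones — two semitones narrower than the major thirteenth (21) — giving a diminished thirteenth.
(Equivalently, a compound diminished sixth: a diminished sixth plus an octave.)

diminished thirteenth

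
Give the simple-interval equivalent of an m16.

minor 2nd

Subtracting seven from the interval number removes an octave: 16 − 14 = 2.
So a minor sixteenth is 2 octaves plus a minor second. The quality is unchanged.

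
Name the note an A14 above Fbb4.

Eb6

Counting seven letter names plus an octave up from F lands on E.
An augmented fourteenth spans 24 semitones, so from Fbb4 the target pitch is Eb6.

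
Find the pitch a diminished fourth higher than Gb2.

Cbb3

Four letter names up from G: C.
Moving 4 semitones up from Gb2 (the size of a diminished fourth) reaches Cbb3.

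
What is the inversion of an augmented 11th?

First reduce the compound augmented eleventh to its simple form, an augmented fourth.
Interval numbers invert to sum to nine: 4 + 5 = 9, so a fourth inverts to a fifth.
And augmented becomes diminished under inversion, so we get a diminished fifth.

diminished fifth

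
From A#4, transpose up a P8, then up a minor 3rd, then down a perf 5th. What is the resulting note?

A perfect octave up from A#4 is A#5.
A minor third up from A#5 is C#6.
Down a perfect fifth from C#6: F#5 (7 semitones down).

F#5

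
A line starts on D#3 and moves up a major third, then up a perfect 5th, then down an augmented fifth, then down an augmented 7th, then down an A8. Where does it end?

A major third up from D#3 is F##3.
F##3 up a perfect fifth → C##4 (7 semitones).
Down an augmented fifth from C##4: F#3 (8 semitones down).
F#3 down an augmented seventh → Gb2 (12 semitones).
Down an augmented octave from Gb2: Gbb1 (13 semitones down).

Gbb1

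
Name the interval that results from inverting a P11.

First reduce the compound perfect eleventh to its simple form, a perfect fourth.
Interval numbers invert to sum to nine: 4 + 5 = 9, so a fourth inverts to a fifth.
And perfect stays perfect under inversion, so we get a perfect fifth.

perfect 5th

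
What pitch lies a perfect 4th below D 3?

A 2

Counting four letter names down from D lands on A.
Moving 5 semitones down from D3 (the size of a perfect fourth) reaches A2.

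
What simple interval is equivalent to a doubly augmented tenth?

Each octave removed subtracts seven from the number: 10 − 7 = 3.
So a doubly augmented tenth is an octave plus a doubly augmented third. The quality is unchanged.

doubly augmented 3rd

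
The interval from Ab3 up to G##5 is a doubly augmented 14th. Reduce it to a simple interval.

doubly augmented seventh

Each octave removed subtracts seven from the number: 14 − 7 = 7.
That makes a doubly augmented fourteenth a compound doubly augmented seventh — an octave plus a doubly augmented seventh.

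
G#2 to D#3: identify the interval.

G to D spans five letter names (G-A-B-C-D) — that makes it a fifth of some quality.
Counting semitones, G#2→D#3 is 7, which is the perfect fifth.

perfect fifth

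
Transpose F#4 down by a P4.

The fourth takes the letter from F down to C.
A perfect fourth is 5 semitones; 5 semitones down from F#4 gives C#4.

C#4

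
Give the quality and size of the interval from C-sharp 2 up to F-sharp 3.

perfect eleventh

C to F spans four letter names (C-D-E-F), plus an octave — that makes it an eleventh of some quality.
C#2 to F#3 is 17 semitones, matching the perfect eleventh exactly, so the quality is perfect.
(Equivalently, a compound perfect fourth: a perfect fourth plus an octave.)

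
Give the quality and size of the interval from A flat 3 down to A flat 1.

perfect 15th

Descending from Ab3 to Ab1 is the same interval as ascending Ab1 to Ab3.
A to A is the same letter name, plus 2 octaves: a fifteenth.
Ab1 to Ab3 is 24 semitones, matching the perfect fifteenth exactly, so the quality is perfect.
(Equivalently, a compound perfect octave: a perfect octave plus an octave.)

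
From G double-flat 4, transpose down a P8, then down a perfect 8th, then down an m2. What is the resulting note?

A perfect octave down from Gbb4 is Gbb3.
Down a perfect octave from Gbb3: Gbb2 (12 semitones down).
A minor second down from Gbb2 is Fb2.

F flat 2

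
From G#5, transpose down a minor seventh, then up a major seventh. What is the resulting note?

A minor seventh down from G#5 is A#4.
A major seventh up from A#4 is G##5.

G##5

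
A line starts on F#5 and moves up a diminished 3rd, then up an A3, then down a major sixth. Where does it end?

F#5 up a diminished third → Ab5 (2 semitones).
Ab5 up an augmented third → C#6 (5 semitones).
C#6 down a major sixth → E5 (9 semitones).

E5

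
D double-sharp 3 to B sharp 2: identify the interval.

Descending from D##3 to B#2 is the same interval as ascending B#2 to D##3.
B to D spans three letter names (B-C-D), so the interval is some kind of third.
B#2 to D##3 is 4 semitones, matching the major third exactly, so the quality is major.

major third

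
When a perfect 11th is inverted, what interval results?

First reduce the compound perfect eleventh to its simple form, a perfect fourth.
Inverted interval numbers add to nine, so a fourth pairs with a fifth (4 + 5 = 9).
Quality inverts too: perfect stays perfect. That makes the inversion a perfect fifth.

perfect 5th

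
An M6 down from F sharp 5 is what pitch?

Counting six letter names down from F lands on A.
A major sixth is 9 semitones; 9 semitones down from F#5 gives A4.

A 4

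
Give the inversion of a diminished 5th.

A4

Inverted interval numbers add to nine, so a fifth pairs with a fourth (5 + 4 = 9).
And diminished becomes augmented under inversion, so we get an augmented fourth.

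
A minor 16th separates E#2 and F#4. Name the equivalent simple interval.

minor 2nd

Each octave removed subtracts seven from the number: 16 − 14 = 2.
That makes a minor sixteenth a compound minor second — 2 octaves plus a minor second.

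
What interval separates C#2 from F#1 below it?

perfect fifth

Descending from C#2 to F#1 is the same interval as ascending F#1 to C#2.
F to C spans five letter names (F-G-A-B-C): a fifth.
The perfect fifth spans 7 semitones, and F#1 to C#2 is exactly 7 semitones — so this is a perfect fifth.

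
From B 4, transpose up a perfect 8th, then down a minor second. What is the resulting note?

A sharp 5

A perfect octave up from B4 is B5.
A minor second down from B5 is A#5.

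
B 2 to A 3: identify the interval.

minor seventh

B to A spans seven letter names (B-C-D-E-F-G-A) — that makes it a seventh of some quality.
A major seventh would be 11 semitones, but B2 to A3 is 10 — one semitone narrower, making it a minor seventh.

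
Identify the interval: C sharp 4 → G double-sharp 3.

diminished fourth

Descending from C#4 to G##3 is the same interval as ascending G##3 to C#4.
G to C spans four letter names (G-A-B-C) — that makes it a fourth of some quality.
The perfect fourth is 5 semitones; here we have 4, one semitone narrower: diminished.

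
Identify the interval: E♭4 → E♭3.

Descending from Eb4 to Eb3 is the same interval as ascending Eb3 to Eb4.
E to E is the same letter name, plus an octave — that makes it an octave of some quality.
The perfect octave spans 12 semitones, and Eb3 to Eb4 is exactly 12 semitones — so this is a perfect octave.

perfect octave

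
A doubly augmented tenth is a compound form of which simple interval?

AA3

Subtracting seven from the interval number removes an octave: 10 − 7 = 3.
That makes a doubly augmented tenth a compound doubly augmented third — an octave plus a doubly augmented third.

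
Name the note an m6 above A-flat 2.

Six letter names up from A: F.
Moving 8 semitones up from Ab2 (the size of a minor sixth) reaches Fb3.

F-flat 3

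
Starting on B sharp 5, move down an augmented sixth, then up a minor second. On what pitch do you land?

Down an augmented sixth from B#5: D5 (10 semitones down).
D5 up a minor second → Eb5 (1 semitone).

E flat 5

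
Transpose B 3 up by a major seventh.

A-sharp 4

Counting seven letter names up from B lands on A.
A major seventh spans 11 semitones, so from B3 the target pitch is A#4.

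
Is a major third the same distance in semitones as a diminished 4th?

A major third spans 4 semitones, and a diminished fourth also spans 4 semitones — they're enharmonic.

Yes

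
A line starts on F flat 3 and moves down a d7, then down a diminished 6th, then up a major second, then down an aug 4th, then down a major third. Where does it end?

E 1

Down a diminished seventh from Fb3: G2 (9 semitones down).
G2 down a diminished sixth → B#1 (7 semitones).
Up a major second from B#1: C##2 (2 semitones up).
An augmented fourth down from C##2 is G#1.
Down a major third from G#1: E1 (4 semitones down).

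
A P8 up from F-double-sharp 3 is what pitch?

An octave keeps the letter name F, an octave up from F.
A perfect octave spans 12 semitones, so from F##3 the target pitch is F##4.

F-double-sharp 4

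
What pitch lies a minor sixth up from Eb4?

Cb5

Counting six letter names up from E lands on C.
A minor sixth is 8 semitones; 8 semitones up from Eb4 gives Cb5.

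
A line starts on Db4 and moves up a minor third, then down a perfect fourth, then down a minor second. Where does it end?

Bb3

Up a minor third from Db4: Fb4 (3 semitones up).
A perfect fourth down from Fb4 is Cb4.
Cb4 down a minor second → Bb3 (1 semitone).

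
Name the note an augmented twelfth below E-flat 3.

The twelfth's letter: E down five letter names plus an octave → A.
Moving 20 semitones down from Eb3 (the size of an augmented twelfth) reaches Abb1.

A-double-flat 1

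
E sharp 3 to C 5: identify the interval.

E to C spans six letter names (E-F-G-A-B-C), plus an octave: a thirteenth.
The major thirteenth is 21 semitones; here we have 19, two semitones narrower: diminished.
(Equivalently, a compound diminished sixth: a diminished sixth plus an octave.)

diminished thirteenth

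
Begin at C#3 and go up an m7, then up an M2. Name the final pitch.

A minor seventh up from C#3 is B3.
B3 up a major second → C#4 (2 semitones).

C#4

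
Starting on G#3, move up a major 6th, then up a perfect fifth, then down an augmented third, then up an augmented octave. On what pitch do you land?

G#5

A major sixth up from G#3 is E#4.
E#4 up a perfect fifth → B#4 (7 semitones).
B#4 down an augmented third → G4 (5 semitones).
Up an augmented octave from G4: G#5 (13 semitones up).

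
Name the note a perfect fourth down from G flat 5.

Four letter names down from G: D.
Moving 5 semitones down from Gb5 (the size of a perfect fourth) reaches Db5.

D flat 5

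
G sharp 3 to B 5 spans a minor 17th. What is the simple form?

minor third

Each octave removed subtracts seven from the number: 17 − 14 = 3.
Quality carries through unchanged, so the simple form is a minor third.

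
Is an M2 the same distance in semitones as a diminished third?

A major second = 2 semitones = a diminished third; enharmonically equal.

Yes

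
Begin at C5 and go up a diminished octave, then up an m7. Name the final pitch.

A diminished octave up from C5 is Cb6.
A minor seventh up from Cb6 is Bbb6.

Bbb6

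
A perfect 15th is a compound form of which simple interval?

Take out an octave (7 from the number): 15 − 7 = 8.
So a perfect fifteenth is an octave plus a perfect octave. The quality is unchanged.

perfect octave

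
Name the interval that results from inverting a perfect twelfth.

perfect fourth

First reduce the compound perfect twelfth to its simple form, a perfect fifth.
Inverted interval numbers add to nine, so a fifth pairs with a fourth (5 + 4 = 9).
And perfect stays perfect under inversion, so we get a perfect fourth.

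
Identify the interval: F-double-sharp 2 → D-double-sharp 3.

F to D spans six letter names (F-G-A-B-C-D), so the interval is some kind of sixth.
F##2 to D##3 is 9 semitones, matching the major sixth exactly, so the quality is major.

major sixth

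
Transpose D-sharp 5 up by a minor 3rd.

Three letter names up from D: F.
A minor third spans 3 semitones, so from D#5 the target pitch is F#5.

F-sharp 5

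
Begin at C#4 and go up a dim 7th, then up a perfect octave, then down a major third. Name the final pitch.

C#4 up a diminished seventh → Bb4 (9 semitones).
Up a perfect octave from Bb4: Bb5 (12 semitones up).
Down a major third from Bb5: Gb5 (4 semitones down).

Gb5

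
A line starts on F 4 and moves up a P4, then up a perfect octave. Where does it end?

Up a perfect fourth from F4: Bb4 (5 semitones up).
A perfect octave up from Bb4 is Bb5.

B flat 5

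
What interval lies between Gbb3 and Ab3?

augmented second

G to A spans two letter names (G-A), so the interval is some kind of second.
Gbb3 to Ab3 spans 3 semitones — one semitone wider than the major second (2) — giving an augmented second.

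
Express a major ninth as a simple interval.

Subtracting seven from the interval number removes an octave: 9 − 7 = 2.
Quality carries through unchanged, so the simple form is a major second.

M2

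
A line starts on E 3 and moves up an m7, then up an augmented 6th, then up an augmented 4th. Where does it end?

E double-sharp 5

A minor seventh up from E3 is D4.
D4 up an augmented sixth → B#4 (10 semitones).
Up an augmented fourth from B#4: E##5 (6 semitones up).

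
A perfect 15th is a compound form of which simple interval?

perfect octave

Take out an octave (7 from the number): 15 − 7 = 8.
So a perfect fifteenth is an octave plus a perfect octave. The quality is unchanged.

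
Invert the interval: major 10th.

First reduce the compound major tenth to its simple form, a major third.
Inverted interval numbers add to nine, so a third pairs with a sixth (3 + 6 = 9).
The quality also flips — major becomes minor — giving a minor sixth.

minor sixth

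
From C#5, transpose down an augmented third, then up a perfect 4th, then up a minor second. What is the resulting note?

Down an augmented third from C#5: Ab4 (5 semitones down).
Ab4 up a perfect fourth → Db5 (5 semitones).
Db5 up a minor second → Ebb5 (1 semitone).

Ebb5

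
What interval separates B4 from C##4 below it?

d7

Descending from B4 to C##4 is the same interval as ascending C##4 to B4.
C to B spans seven letter names (C-D-E-F-G-A-B), so the interval is some kind of seventh.
A major seventh would be 11 semitones; C##4 to B4 is 9, two semitones narrower, so the interval is diminished.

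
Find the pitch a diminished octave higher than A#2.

A3

The letter stays A (same as the start), shifted an octave up.
A diminished octave is 11 semitones; 11 semitones up from A#2 gives A3.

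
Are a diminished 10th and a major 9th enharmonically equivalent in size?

Yes

A diminished tenth = 14 semitones = a major ninth; enharmonically equal.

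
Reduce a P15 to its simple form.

Each octave removed subtracts seven from the number: 15 − 7 = 8.
That makes a perfect fifteenth a compound perfect octave — an octave plus a perfect octave.

perfect octave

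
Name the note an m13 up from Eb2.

Counting six letter names plus an octave up from E lands on C.
A minor thirteenth is 20 semitones; 20 semitones up from Eb2 gives Cb4.

Cb4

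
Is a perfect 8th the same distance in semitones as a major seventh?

A perfect octave spans 12 semitones; a major seventh spans 11 semitones. They differ by 1.

No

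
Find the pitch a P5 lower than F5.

Counting five letter names down from F lands on B.
A perfect fifth is 7 semitones; 7 semitones down from F5 gives Bb4.

Bb4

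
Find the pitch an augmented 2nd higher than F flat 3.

The second takes the letter from F up to G.
An augmented second spans 3 semitones, so from Fb3 the target pitch is G3.

G 3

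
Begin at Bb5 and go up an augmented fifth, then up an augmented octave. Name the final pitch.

F##7

Up an augmented fifth from Bb5: F#6 (8 semitones up).
Up an augmented octave from F#6: F##7 (13 semitones up).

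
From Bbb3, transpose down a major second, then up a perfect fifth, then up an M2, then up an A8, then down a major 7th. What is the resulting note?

Gb4

A major second down from Bbb3 is Abb3.
Abb3 up a perfect fifth → Ebb4 (7 semitones).
Ebb4 up a major second → Fb4 (2 semitones).
An augmented octave up from Fb4 is F5.
Down a major seventh from F5: Gb4 (11 semitones down).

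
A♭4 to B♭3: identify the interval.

Descending from Ab4 to Bb3 is the same interval as ascending Bb3 to Ab4.
B to A spans seven letter names (B-C-D-E-F-G-A), so the interval is some kind of seventh.
At 10 semitones, Bb3→Ab4 falls one short of a major seventh: minor.

minor seventh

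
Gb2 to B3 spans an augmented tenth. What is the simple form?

Each octave removed subtracts seven from the number: 10 − 7 = 3.
That makes an augmented tenth a compound augmented third — an octave plus an augmented third.

augmented third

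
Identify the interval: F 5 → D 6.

F to D spans six letter names (F-G-A-B-C-D), so the interval is some kind of sixth.
Counting semitones, F5→D6 is 9, which is the major sixth.

M6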